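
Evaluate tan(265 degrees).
tan(265 degrees) = 11.4301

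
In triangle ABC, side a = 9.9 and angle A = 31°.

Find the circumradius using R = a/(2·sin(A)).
R = a/(2·sin(A)) = 9.9/(2·sin(31°))
R = 9.9/(2·0.515038) = 9.9/1.030076 = 9.611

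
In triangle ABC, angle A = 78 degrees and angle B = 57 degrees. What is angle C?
Sum of angles in a triangle = 180 degrees
Third angle = 180 - 78 - 57
Third angle = 45 degrees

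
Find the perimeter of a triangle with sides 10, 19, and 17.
Perimeter = sum of all sides
Perimeter = 10 + 19 + 17
Perimeter = 46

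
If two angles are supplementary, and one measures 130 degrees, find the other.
Supplementary angles sum to 180 degrees.
Other angle = 180 - 130
Other angle = 50 degrees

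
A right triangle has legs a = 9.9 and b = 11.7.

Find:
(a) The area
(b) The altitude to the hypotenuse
(a) Area = ½ab = ½·9.9·11.7 = 57.915
(b) Hypotenuse c = √(9.9² + 11.7²) = √234.9 = 15.3264
    Area = ½·c·h_c  →  h_c = 2·Area/c = 2·57.915/15.3264 = 7.558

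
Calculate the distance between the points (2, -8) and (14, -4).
Using the distance formula: d = sqrt((x₂-x₁)² + (y₂-y₁)²)
dx = 14 - 2 = 12
dy = (-4) - (-8) = 4
d = sqrt(12² + 4²) = sqrt(144 + 16) = sqrt(160) = 12.65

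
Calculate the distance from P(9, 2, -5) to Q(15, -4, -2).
d = √[(6)² + (-6)² + (3)²] = √81 = 9.0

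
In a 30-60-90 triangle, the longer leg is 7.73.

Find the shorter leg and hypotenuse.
In a 30-60-90 triangle, sides are in ratio 1 : √3 : 2.
Long leg = short leg·√3  →  short leg = 7.73/√3 = 4.463
Hypotenuse = 2·(short leg) = 2·7.73/√3 = 8.926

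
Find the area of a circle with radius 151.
Area = pi * r²
Area = pi * 151²
Area = pi * 22801
Area = 71631.45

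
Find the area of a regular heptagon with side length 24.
For a regular 7-gon with side length s = 24:
Apothem a = s / (2*tan(pi/7)) = 24 / (2*tan(pi/7)) ≈ 24.91826
Perimeter P = 7 * 24 = 168
Area = (1/2) * P * a = (1/2) * 168 * 24.91826 = 2093.13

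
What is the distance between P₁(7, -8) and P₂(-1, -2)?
Using the distance formula: d = sqrt((x₂-x₁)² + (y₂-y₁)²)
dx = (-1) - 7 = -8
dy = (-2) - (-8) = 6
d = sqrt((-8)² + 6²) = sqrt(64 + 36) = sqrt(100) = 10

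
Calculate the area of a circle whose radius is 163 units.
Area = pi * r²
Area = pi * 163²
Area = pi * 26569
Area = 83468.98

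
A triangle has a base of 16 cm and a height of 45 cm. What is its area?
Area = (1/2) * base * height
Area = (1/2) * 16 * 45
Area = 360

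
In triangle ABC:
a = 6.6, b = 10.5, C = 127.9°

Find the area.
Using A = ½ab·sin(C):
A = ½·6.6·10.5·sin(127.9°) = ½·69.3·0.789084 = 27.34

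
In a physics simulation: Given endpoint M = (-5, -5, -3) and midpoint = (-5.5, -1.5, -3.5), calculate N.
N = (2×(-5.5) - (-5), 2×(-1.5) - (-5), 2×(-3.5) - (-3)) = (-6, 2, -4)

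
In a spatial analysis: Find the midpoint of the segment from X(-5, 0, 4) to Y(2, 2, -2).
Midpoint = ((-5+2)/2, (0+2)/2, (4-2)/2) = (-1.5, 1, 1)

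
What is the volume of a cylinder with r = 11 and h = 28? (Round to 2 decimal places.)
Volume = pi * r² * h
Volume = pi * 11² * 28
Volume = pi * 121 * 28
Volume = pi * 3388
Volume = 10643.72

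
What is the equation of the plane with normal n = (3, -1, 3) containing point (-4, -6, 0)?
d = n·P = (3)(-4) + (-1)(-6) + (3)(0) = -6
Plane: 3x - y + 3z = -6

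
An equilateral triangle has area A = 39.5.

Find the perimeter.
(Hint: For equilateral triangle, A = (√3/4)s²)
A = (√3/4)s²  →  s² = 4A/√3 = 4·39.5/√3 = 91.2213
s = 9.55099
Perimeter = 3s = 28.65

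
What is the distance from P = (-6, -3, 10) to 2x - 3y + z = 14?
d = |2(-6) + (-3)(-3) + 1(10) - (14)| / √(2² + (-3)² + 1²) = 7/√14 = 1.871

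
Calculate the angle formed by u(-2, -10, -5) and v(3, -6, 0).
u·v = 54, |u|² = 129, |v|² = 45
cos θ = 54/√5805 ≈ 0.7087
θ ≈ 44.87°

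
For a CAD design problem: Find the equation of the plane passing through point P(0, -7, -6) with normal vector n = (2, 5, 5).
d = n·P = (2)(0) + (5)(-7) + (5)(-6) = -65
Plane: 2x + 5y + 5z = -65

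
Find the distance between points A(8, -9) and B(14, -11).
Using the distance formula: d = sqrt((x₂-x₁)² + (y₂-y₁)²)
dx = 14 - 8 = 6
dy = (-11) - (-9) = -2
d = sqrt(6² + (-2)²) = sqrt(36 + 4) = sqrt(40) = 6.32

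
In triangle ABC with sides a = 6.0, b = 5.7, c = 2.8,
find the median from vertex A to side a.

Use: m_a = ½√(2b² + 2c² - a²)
m_a = ½√(2·5.7² + 2·2.8² - 6.0²)
m_a = ½√(64.98 + 15.68 - 36) = ½√44.66 = 3.341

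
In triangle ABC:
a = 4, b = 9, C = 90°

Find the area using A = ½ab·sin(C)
A = ½·4·9·sin(90°) = ½·36·1.000000 = 18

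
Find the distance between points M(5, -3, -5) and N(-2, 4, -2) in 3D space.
d = √[(-7)² + (7)² + (3)²] = √107 = 10.34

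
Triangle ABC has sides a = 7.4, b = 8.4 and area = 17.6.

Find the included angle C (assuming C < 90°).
Area = ½ab·sin(C)  →  sin(C) = 2·Area/(ab)
sin(C) = 2·17.6/(7.4·8.4) = 0.566281
C = arcsin(0.566281) = 34.49°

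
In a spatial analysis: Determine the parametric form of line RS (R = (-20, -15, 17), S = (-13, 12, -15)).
Direction vector d = S - R = (7, 27, -32)
x = -20 + 7t, y = -15 + 27t, z = 17 - 32t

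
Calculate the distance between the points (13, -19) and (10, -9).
Using the distance formula: d = sqrt((x₂-x₁)² + (y₂-y₁)²)
dx = 10 - 13 = -3
dy = (-9) - (-19) = 10
d = sqrt((-3)² + 10²) = sqrt(9 + 100) = sqrt(109) = 10.44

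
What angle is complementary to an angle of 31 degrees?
Complementary angles sum to 90 degrees.
Other angle = 90 - 31
Other angle = 59 degrees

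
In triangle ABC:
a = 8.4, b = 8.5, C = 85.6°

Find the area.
Using A = ½ab·sin(C):
A = ½·8.4·8.5·sin(85.6°) = ½·71.4·0.997053 = 35.59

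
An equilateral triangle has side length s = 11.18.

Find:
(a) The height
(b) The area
(a) Height h = s·√3/2 = 11.18·√3/2 = 9.682
(b) Area = (√3/4)·s² = (√3/4)·11.18² = (√3/4)·124.992 = 54.12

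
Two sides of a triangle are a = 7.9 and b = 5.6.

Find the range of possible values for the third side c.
By the triangle inequality: |a - b| < c < a + b
|7.9 - 5.6| < c < 7.9 + 5.6
2.3 < c < 13.5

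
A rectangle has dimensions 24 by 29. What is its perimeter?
Perimeter = 2 * (length + width)
Perimeter = 2 * (24 + 29)
Perimeter = 2 * 53
Perimeter = 106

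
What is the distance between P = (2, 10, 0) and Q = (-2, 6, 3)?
d = √[(-4)² + (-4)² + (3)²] = √41 = 6.403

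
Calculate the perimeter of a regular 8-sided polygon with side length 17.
Perimeter = number of sides * side length
Perimeter = 8 * 17
Perimeter = 136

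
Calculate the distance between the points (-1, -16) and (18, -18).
Using the distance formula: d = sqrt((x₂-x₁)² + (y₂-y₁)²)
dx = 18 - (-1) = 19
dy = (-18) - (-16) = -2
d = sqrt(19² + (-2)²) = sqrt(361 + 4) = sqrt(365) = 19.10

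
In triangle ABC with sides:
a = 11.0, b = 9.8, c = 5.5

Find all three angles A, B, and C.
By the law of cosines:
cos(A) = (b² + c² - a²)/(2bc) = 0.049072  →  A = 87.19°
cos(B) = (a² + c² - b²)/(2ac) = 0.456281  →  B = 62.85°
cos(C) = (a² + b² - c²)/(2ab) = 0.866373  →  C = 29.96°
Check: A + B + C = 180.0° ✓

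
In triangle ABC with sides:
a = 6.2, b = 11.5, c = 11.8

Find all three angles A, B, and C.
By the law of cosines:
cos(A) = (b² + c² - a²)/(2bc) = 0.858696  →  A = 30.83°
cos(B) = (a² + c² - b²)/(2ac) = 0.310484  →  B = 71.91°
cos(C) = (a² + b² - c²)/(2ab) = 0.220547  →  C = 77.26°
Check: A + B + C = 180.0° ✓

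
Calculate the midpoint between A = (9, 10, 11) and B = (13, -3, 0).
Midpoint = ((9+13)/2, (10-3)/2, (11+0)/2) = (11, 3.5, 5.5)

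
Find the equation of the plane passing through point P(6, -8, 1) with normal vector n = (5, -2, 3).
d = n·P = (5)(6) + (-2)(-8) + (3)(1) = 49
Plane: 5x - 2y + 3z = 49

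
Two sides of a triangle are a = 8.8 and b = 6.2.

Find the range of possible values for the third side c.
By the triangle inequality: |a - b| < c < a + b
|8.8 - 6.2| < c < 8.8 + 6.2
2.6 < c < 15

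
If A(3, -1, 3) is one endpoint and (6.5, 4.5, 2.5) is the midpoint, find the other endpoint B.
B = (2×6.5 - 3, 2×4.5 - (-1), 2×2.5 - 3) = (10, 10, 2)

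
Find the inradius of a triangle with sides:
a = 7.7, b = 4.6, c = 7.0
s = (a+b+c)/2 = (7.7+4.6+7.0)/2 = 9.65
Area = √(s(s-a)(s-b)(s-c)) = √(9.65·1.95·5.05·2.65) = 15.869
r = Area/s = 15.869/9.65 = 1.644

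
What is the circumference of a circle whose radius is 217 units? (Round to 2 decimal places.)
Circumference = 2 * pi * r
Circumference = 2 * pi * 217
Circumference = 1363.45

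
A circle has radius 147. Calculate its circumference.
Circumference = 2 * pi * r
Circumference = 2 * pi * 147
Circumference = 923.63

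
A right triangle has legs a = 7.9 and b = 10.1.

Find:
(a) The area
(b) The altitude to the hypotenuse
(a) Area = ½ab = ½·7.9·10.1 = 39.895
(b) Hypotenuse c = √(7.9² + 10.1²) = √164.42 = 12.8226
    Area = ½·c·h_c  →  h_c = 2·Area/c = 2·39.895/12.8226 = 6.223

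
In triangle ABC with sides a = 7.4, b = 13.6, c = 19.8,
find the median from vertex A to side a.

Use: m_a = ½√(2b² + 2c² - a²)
m_a = ½√(2·13.6² + 2·19.8² - 7.4²)
m_a = ½√(369.92 + 784.08 - 54.76) = ½√1099.24 = 16.58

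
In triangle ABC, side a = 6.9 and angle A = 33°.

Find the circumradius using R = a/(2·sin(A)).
R = a/(2·sin(A)) = 6.9/(2·sin(33°))
R = 6.9/(2·0.544639) = 6.9/1.089278 = 6.334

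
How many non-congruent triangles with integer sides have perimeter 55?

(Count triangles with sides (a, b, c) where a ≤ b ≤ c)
With a ≤ b ≤ c and a + b + c = 55, the triangle inequality a + b > c gives c < 55/2, so c ≤ 27.
Iterate a from 1 to ⌊p/3⌋ = 18; for each a, b ranges from a to ⌊(p−a)/2⌋ with c = p − a − b, keeping only c ≥ b.
Triples: (1, 27, 27), (2, 26, 27), (3, 25, 27), …
Count = 70 triangles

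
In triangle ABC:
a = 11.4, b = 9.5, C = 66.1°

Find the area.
Using A = ½ab·sin(C):
A = ½·11.4·9.5·sin(66.1°) = ½·108.3·0.914254 = 49.51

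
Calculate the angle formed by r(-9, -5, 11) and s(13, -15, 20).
r·s = 178, |r|² = 227, |s|² = 794
cos θ = 178/√180238 ≈ 0.4193
θ ≈ 65.21°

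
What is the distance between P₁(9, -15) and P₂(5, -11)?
Using the distance formula: d = sqrt((x₂-x₁)² + (y₂-y₁)²)
dx = 5 - 9 = -4
dy = (-11) - (-15) = 4
d = sqrt((-4)² + 4²) = sqrt(16 + 16) = sqrt(32) = 5.66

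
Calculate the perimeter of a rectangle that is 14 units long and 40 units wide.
Perimeter = 2 * (length + width)
Perimeter = 2 * (14 + 40)
Perimeter = 2 * 54
Perimeter = 108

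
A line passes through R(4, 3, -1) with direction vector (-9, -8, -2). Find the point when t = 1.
P(1) = (4 + (-9)(1), 3 + (-8)(1), -1 + (-2)(1)) = (-5, -5, -3)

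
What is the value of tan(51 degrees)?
tan(51 degrees) = 1.2349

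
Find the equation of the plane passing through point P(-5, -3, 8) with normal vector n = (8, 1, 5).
d = n·P = (8)(-5) + (1)(-3) + (5)(8) = -3
Plane: 8x + y + 5z = -3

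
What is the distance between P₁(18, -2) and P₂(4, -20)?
Using the distance formula: d = sqrt((x₂-x₁)² + (y₂-y₁)²)
dx = 4 - 18 = -14
dy = (-20) - (-2) = -18
d = sqrt((-14)² + (-18)²) = sqrt(196 + 324) = sqrt(520) = 22.80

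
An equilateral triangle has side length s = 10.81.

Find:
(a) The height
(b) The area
(a) Height h = s·√3/2 = 10.81·√3/2 = 9.362
(b) Area = (√3/4)·s² = (√3/4)·10.81² = (√3/4)·116.856 = 50.6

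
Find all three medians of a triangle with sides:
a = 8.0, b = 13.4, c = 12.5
Using m_x = ½√(2y² + 2z² - x²):
m_a = ½√(2·13.4² + 2·12.5² - 8.0²) = ½√607.62 = 12.32
m_b = ½√(2·8.0² + 2·12.5² - 13.4²) = ½√260.94 = 8.077
m_c = ½√(2·8.0² + 2·13.4² - 12.5²) = ½√330.87 = 9.095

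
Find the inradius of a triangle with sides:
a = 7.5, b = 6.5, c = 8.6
s = (a+b+c)/2 = (7.5+6.5+8.6)/2 = 11.3
Area = √(s(s-a)(s-b)(s-c)) = √(11.3·3.8·4.8·2.7) = 23.5903
r = Area/s = 23.5903/11.3 = 2.088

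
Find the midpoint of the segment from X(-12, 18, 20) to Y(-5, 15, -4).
Midpoint = ((-12-5)/2, (18+15)/2, (20-4)/2) = (-8.5, 16.5, 8)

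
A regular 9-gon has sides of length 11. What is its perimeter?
Perimeter = number of sides * side length
Perimeter = 9 * 11
Perimeter = 99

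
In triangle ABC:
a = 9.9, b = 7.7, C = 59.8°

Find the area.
Using A = ½ab·sin(C):
A = ½·9.9·7.7·sin(59.8°) = ½·76.23·0.864275 = 32.94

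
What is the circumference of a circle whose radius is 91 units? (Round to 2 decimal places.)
Circumference = 2 * pi * r
Circumference = 2 * pi * 91
Circumference = 571.77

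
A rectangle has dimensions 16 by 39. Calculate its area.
Area = length * width
Area = 16 * 39
Area = 624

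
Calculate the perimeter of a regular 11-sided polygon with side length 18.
Perimeter = number of sides * side length
Perimeter = 11 * 18
Perimeter = 198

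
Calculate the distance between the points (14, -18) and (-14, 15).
Using the distance formula: d = sqrt((x₂-x₁)² + (y₂-y₁)²)
dx = (-14) - 14 = -28
dy = 15 - (-18) = 33
d = sqrt((-28)² + 33²) = sqrt(784 + 1089) = sqrt(1873) = 43.28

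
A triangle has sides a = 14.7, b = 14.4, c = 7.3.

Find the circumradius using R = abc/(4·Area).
s = (a+b+c)/2 = 18.2
Area = √(s(s-a)(s-b)(s-c)) = √(18.2·3.5·3.8·10.9) = 51.3659
R = abc/(4·Area) = (14.7·14.4·7.3)/(4·51.3659) = 1545.264/205.4636 = 7.521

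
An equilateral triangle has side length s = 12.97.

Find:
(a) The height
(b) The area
(a) Height h = s·√3/2 = 12.97·√3/2 = 11.23
(b) Area = (√3/4)·s² = (√3/4)·12.97² = (√3/4)·168.221 = 72.84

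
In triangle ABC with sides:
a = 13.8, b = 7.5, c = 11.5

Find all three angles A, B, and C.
By the law of cosines:
cos(A) = (b² + c² - a²)/(2bc) = -0.011246  →  A = 90.64°
cos(B) = (a² + c² - b²)/(2ac) = 0.839445  →  B = 32.92°
cos(C) = (a² + b² - c²)/(2ab) = 0.552850  →  C = 56.44°
Check: A + B + C = 180.0° ✓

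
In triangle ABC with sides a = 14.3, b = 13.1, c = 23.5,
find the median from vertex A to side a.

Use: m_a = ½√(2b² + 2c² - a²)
m_a = ½√(2·13.1² + 2·23.5² - 14.3²)
m_a = ½√(343.22 + 1104.5 - 204.49) = ½√1243.23 = 17.63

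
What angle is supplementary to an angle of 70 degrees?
Supplementary angles sum to 180 degrees.
Other angle = 180 - 70
Other angle = 110 degrees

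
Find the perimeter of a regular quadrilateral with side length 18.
Perimeter = number of sides * side length
Perimeter = 4 * 18
Perimeter = 72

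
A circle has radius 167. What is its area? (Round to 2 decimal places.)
Area = pi * r²
Area = pi * 167²
Area = pi * 27889
Area = 87615.88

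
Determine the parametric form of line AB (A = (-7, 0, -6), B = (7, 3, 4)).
Direction vector d = B - A = (14, 3, 10)
x = -7 + 14t, y = 0 + 3t, z = -6 + 10t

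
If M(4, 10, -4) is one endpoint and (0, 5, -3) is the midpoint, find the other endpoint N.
N = (2×0 - 4, 2×5 - 10, 2×(-3) - (-4)) = (-4, 0, -2)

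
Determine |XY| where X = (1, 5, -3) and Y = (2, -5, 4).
d = √[(1)² + (-10)² + (7)²] = √150 = 12.25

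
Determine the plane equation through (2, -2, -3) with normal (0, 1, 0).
d = n·P = (0)(2) + (1)(-2) + (0)(-3) = -2
Plane: y = -2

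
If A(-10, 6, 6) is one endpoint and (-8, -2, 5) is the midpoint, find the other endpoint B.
B = (2×(-8) - (-10), 2×(-2) - 6, 2×5 - 6) = (-6, -10, 4)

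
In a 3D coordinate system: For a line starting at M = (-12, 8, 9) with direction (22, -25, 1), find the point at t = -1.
P(-1) = (-12 + 22(-1), 8 + (-25)(-1), 9 + 1(-1)) = (-34, 33, 8)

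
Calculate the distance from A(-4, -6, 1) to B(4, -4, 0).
d = √[(8)² + (2)² + (-1)²] = √69 = 8.307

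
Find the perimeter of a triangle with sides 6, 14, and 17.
Perimeter = sum of all sides
Perimeter = 6 + 14 + 17
Perimeter = 37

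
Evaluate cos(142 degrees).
cos(142 degrees) = -0.788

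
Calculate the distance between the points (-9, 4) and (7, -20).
Using the distance formula: d = sqrt((x₂-x₁)² + (y₂-y₁)²)
dx = 7 - (-9) = 16
dy = (-20) - 4 = -24
d = sqrt(16² + (-24)²) = sqrt(256 + 576) = sqrt(832) = 28.84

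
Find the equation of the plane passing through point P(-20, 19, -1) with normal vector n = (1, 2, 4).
d = n·P = (1)(-20) + (2)(19) + (4)(-1) = 14
Plane: x + 2y + 4z = 14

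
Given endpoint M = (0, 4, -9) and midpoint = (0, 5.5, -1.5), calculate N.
N = (2×0 - 0, 2×5.5 - 4, 2×(-1.5) - (-9)) = (0, 7, 6)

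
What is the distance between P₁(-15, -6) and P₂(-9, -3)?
Using the distance formula: d = sqrt((x₂-x₁)² + (y₂-y₁)²)
dx = (-9) - (-15) = 6
dy = (-3) - (-6) = 3
d = sqrt(6² + 3²) = sqrt(36 + 9) = sqrt(45) = 6.71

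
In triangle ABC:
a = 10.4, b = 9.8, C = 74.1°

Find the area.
Using A = ½ab·sin(C):
A = ½·10.4·9.8·sin(74.1°) = ½·101.92·0.961741 = 49.01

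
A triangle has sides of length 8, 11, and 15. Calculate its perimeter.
Perimeter = sum of all sides
Perimeter = 8 + 11 + 15
Perimeter = 34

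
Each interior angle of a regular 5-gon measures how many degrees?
Interior angle of a regular n-gon = (n-2)*180/n
Interior angle = (5-2)*180/5
Interior angle = 3*180/5
Interior angle = 540/5
Interior angle = 108 degrees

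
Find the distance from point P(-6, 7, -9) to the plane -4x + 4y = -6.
d = |(-4)(-6) + 4(7) + 0(-9) - (-6)| / √((-4)² + 4² + 0²) = 58/√32 = 10.25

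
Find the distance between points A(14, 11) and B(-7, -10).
Using the distance formula: d = sqrt((x₂-x₁)² + (y₂-y₁)²)
dx = (-7) - 14 = -21
dy = (-10) - 11 = -21
d = sqrt((-21)² + (-21)²) = sqrt(441 + 441) = sqrt(882) = 29.70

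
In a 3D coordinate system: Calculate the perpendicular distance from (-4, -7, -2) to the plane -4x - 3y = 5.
d = |(-4)(-4) + (-3)(-7) + 0(-2) - (5)| / √((-4)² + (-3)² + 0²) = 32/√25 = 6.4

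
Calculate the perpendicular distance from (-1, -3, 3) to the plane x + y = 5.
d = |1(-1) + 1(-3) + 0(3) - (5)| / √(1² + 1² + 0²) = 9/√2 = 6.364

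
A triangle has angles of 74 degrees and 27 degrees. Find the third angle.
Sum of angles in a triangle = 180 degrees
Third angle = 180 - 74 - 27
Third angle = 79 degrees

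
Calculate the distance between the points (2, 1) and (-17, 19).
Using the distance formula: d = sqrt((x₂-x₁)² + (y₂-y₁)²)
dx = (-17) - 2 = -19
dy = 19 - 1 = 18
d = sqrt((-19)² + 18²) = sqrt(361 + 324) = sqrt(685) = 26.17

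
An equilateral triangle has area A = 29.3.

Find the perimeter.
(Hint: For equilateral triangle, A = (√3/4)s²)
A = (√3/4)s²  →  s² = 4A/√3 = 4·29.3/√3 = 67.6655
s = 8.2259
Perimeter = 3s = 24.68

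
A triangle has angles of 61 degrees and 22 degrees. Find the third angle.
Sum of angles in a triangle = 180 degrees
Third angle = 180 - 61 - 22
Third angle = 97 degrees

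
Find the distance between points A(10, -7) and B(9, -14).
Using the distance formula: d = sqrt((x₂-x₁)² + (y₂-y₁)²)
dx = 9 - 10 = -1
dy = (-14) - (-7) = -7
d = sqrt((-1)² + (-7)²) = sqrt(1 + 49) = sqrt(50) = 7.07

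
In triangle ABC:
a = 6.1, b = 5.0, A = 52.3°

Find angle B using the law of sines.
sin(B)/b = sin(A)/a
sin(B) = b·sin(A)/a = 5.0·sin(52.3°)/6.1 = 0.648544
B = arcsin(0.648544) = 40.43°  (b ≤ a, so B ≤ A and the acute solution is unique)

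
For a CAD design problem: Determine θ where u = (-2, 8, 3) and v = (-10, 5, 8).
u·v = 84, |u|² = 77, |v|² = 189
cos θ = 84/√14553 ≈ 0.6963
θ ≈ 45.87°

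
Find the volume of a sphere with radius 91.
Volume = (4/3) * pi * r³
Volume = (4/3) * pi * 91³
Volume = (4/3) * pi * 753571
Volume = 3156550.82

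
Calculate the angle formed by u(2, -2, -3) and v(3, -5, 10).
u·v = -14, |u|² = 17, |v|² = 134
cos θ = -14/√2278 ≈ -0.2933
θ ≈ 107.1°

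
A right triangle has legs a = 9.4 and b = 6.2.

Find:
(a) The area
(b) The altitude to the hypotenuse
(a) Area = ½ab = ½·9.4·6.2 = 29.14
(b) Hypotenuse c = √(9.4² + 6.2²) = √126.8 = 11.2606
    Area = ½·c·h_c  →  h_c = 2·Area/c = 2·29.14/11.2606 = 5.176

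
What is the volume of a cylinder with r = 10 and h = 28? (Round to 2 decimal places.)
Volume = pi * r² * h
Volume = pi * 10² * 28
Volume = pi * 100 * 28
Volume = pi * 2800
Volume = 8796.46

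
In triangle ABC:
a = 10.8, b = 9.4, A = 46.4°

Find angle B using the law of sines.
sin(B)/b = sin(A)/a
sin(B) = b·sin(A)/a = 9.4·sin(46.4°)/10.8 = 0.630298
B = arcsin(0.630298) = 39.07°  (b ≤ a, so B ≤ A and the acute solution is unique)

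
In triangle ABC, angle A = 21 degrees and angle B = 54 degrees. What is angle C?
Sum of angles in a triangle = 180 degrees
Third angle = 180 - 21 - 54
Third angle = 105 degrees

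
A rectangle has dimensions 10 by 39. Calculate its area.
Area = length * width
Area = 10 * 39
Area = 390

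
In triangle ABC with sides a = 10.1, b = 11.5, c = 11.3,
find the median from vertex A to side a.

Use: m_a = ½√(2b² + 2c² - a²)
m_a = ½√(2·11.5² + 2·11.3² - 10.1²)
m_a = ½√(264.5 + 255.38 - 102.01) = ½√417.87 = 10.22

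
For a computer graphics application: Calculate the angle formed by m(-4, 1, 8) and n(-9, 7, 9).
m·n = 115, |m|² = 81, |n|² = 211
cos θ = 115/√17091 ≈ 0.8797
θ ≈ 28.4°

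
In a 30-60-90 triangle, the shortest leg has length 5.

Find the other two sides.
Long leg = 5√3 = 8.66, Hypotenuse = 10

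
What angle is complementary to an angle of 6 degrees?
Complementary angles sum to 90 degrees.
Other angle = 90 - 6
Other angle = 84 degrees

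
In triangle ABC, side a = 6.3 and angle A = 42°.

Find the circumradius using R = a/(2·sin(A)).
R = a/(2·sin(A)) = 6.3/(2·sin(42°))
R = 6.3/(2·0.669131) = 6.3/1.338261 = 4.708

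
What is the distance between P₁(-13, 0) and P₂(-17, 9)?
Using the distance formula: d = sqrt((x₂-x₁)² + (y₂-y₁)²)
dx = (-17) - (-13) = -4
dy = 9 - 0 = 9
d = sqrt((-4)² + 9²) = sqrt(16 + 81) = sqrt(97) = 9.85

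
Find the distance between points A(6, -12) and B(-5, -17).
Using the distance formula: d = sqrt((x₂-x₁)² + (y₂-y₁)²)
dx = (-5) - 6 = -11
dy = (-17) - (-12) = -5
d = sqrt((-11)² + (-5)²) = sqrt(121 + 25) = sqrt(146) = 12.08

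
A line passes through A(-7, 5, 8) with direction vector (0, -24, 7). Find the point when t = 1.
P(1) = (-7 + 0(1), 5 + (-24)(1), 8 + 7(1)) = (-7, -19, 15)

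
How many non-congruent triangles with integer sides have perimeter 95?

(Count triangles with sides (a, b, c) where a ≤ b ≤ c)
With a ≤ b ≤ c and a + b + c = 95, the triangle inequality a + b > c gives c < 95/2, so c ≤ 47.
Iterate a from 1 to ⌊p/3⌋ = 31; for each a, b ranges from a to ⌊(p−a)/2⌋ with c = p − a − b, keeping only c ≥ b.
Triples: (1, 47, 47), (2, 46, 47), (3, 45, 47), …
Count = 200 triangles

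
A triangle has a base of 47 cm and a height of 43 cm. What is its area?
Area = (1/2) * base * height
Area = (1/2) * 47 * 43
Area = 1010.50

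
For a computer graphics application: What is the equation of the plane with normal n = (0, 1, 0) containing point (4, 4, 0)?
d = n·P = (0)(4) + (1)(4) + (0)(0) = 4
Plane: y = 4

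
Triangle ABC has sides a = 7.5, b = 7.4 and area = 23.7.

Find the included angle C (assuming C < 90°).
Area = ½ab·sin(C)  →  sin(C) = 2·Area/(ab)
sin(C) = 2·23.7/(7.5·7.4) = 0.854054
C = arcsin(0.854054) = 58.66°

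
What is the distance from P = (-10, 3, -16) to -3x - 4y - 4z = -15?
d = |(-3)(-10) + (-4)(3) + (-4)(-16) - (-15)| / √((-3)² + (-4)² + (-4)²) = 97/√41 = 15.15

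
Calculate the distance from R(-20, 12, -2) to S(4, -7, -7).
d = √[(24)² + (-19)² + (-5)²] = √962 = 31.02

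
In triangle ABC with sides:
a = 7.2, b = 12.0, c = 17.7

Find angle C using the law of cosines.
cos(C) = (a² + b² - c²)/(2ab)
cos(C) = (7.2² + 12.0² - 17.7²)/(2·7.2·12.0) = -117.45/172.8 = -0.679687
C = arccos(-0.679687) = 132.8°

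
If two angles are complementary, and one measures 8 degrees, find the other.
Complementary angles sum to 90 degrees.
Other angle = 90 - 8
Other angle = 82 degrees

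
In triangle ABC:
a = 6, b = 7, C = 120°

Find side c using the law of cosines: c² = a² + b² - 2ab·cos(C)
c² = 6² + 7² - 2·6·7·cos(120°)
c² = 36 + 49 - 84·-0.5000 = 127
c = √127 = 11.27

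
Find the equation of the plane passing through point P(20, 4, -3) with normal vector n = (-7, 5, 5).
d = n·P = (-7)(20) + (5)(4) + (5)(-3) = -135
Plane: -7x + 5y + 5z = -135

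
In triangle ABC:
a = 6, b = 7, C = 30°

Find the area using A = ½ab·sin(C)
A = ½·6·7·sin(30°) = ½·42·0.500000 = 10.5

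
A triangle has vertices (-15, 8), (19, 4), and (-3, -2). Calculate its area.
Using the coordinate formula: Area = (1/2)|x₁(y₂-y₃) + x₂(y₃-y₁) + x₃(y₁-y₂)|
Area = (1/2)|(-15)(4-(-2)) + 19((-2)-8) + (-3)(8-4)|
Area = (1/2)|(-15)*6 + 19*(-10) + (-3)*4|
Area = (1/2)|(-90) + (-190) + (-12)|
Area = (1/2)*292 = 146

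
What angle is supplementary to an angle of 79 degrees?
Supplementary angles sum to 180 degrees.
Other angle = 180 - 79
Other angle = 101 degrees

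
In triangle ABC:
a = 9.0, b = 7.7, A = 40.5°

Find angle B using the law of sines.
sin(B)/b = sin(A)/a
sin(B) = b·sin(A)/a = 7.7·sin(40.5°)/9.0 = 0.555639
B = arcsin(0.555639) = 33.75°  (b ≤ a, so B ≤ A and the acute solution is unique)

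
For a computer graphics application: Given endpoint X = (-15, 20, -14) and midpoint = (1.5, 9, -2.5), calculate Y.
Y = (2×1.5 - (-15), 2×9 - 20, 2×(-2.5) - (-14)) = (18, -2, 9)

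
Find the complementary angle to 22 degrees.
Complementary angles sum to 90 degrees.
Other angle = 90 - 22
Other angle = 68 degrees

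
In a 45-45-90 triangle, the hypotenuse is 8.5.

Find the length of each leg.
In a 45-45-90 triangle, hypotenuse = leg·√2  →  leg = hypotenuse/√2
leg = 8.5/√2 = 6.01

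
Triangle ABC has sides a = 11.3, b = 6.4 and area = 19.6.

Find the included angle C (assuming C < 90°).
Area = ½ab·sin(C)  →  sin(C) = 2·Area/(ab)
sin(C) = 2·19.6/(11.3·6.4) = 0.542035
C = arcsin(0.542035) = 32.82°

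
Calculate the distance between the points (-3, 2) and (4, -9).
Using the distance formula: d = sqrt((x₂-x₁)² + (y₂-y₁)²)
dx = 4 - (-3) = 7
dy = (-9) - 2 = -11
d = sqrt(7² + (-11)²) = sqrt(49 + 121) = sqrt(170) = 13.04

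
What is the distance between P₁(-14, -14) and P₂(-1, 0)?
Using the distance formula: d = sqrt((x₂-x₁)² + (y₂-y₁)²)
dx = (-1) - (-14) = 13
dy = 0 - (-14) = 14
d = sqrt(13² + 14²) = sqrt(169 + 196) = sqrt(365) = 19.10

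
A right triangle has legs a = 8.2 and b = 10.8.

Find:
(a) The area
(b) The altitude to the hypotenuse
(a) Area = ½ab = ½·8.2·10.8 = 44.28
(b) Hypotenuse c = √(8.2² + 10.8²) = √183.88 = 13.5602
    Area = ½·c·h_c  →  h_c = 2·Area/c = 2·44.28/13.5602 = 6.531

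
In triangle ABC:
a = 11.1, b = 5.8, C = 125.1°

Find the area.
Using A = ½ab·sin(C):
A = ½·11.1·5.8·sin(125.1°) = ½·64.38·0.818150 = 26.34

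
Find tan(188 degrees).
tan(188 degrees) = 0.1405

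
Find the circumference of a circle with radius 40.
Circumference = 2 * pi * r
Circumference = 2 * pi * 40
Circumference = 251.33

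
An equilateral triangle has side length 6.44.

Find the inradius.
For an equilateral triangle, r = s/(2√3) where s is the side.
r = 6.44/(2√3) = 6.44/3.464102 = 1.859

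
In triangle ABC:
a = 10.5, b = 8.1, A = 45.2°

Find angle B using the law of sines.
sin(B)/b = sin(A)/a
sin(B) = b·sin(A)/a = 8.1·sin(45.2°)/10.5 = 0.547383
B = arcsin(0.547383) = 33.19°  (b ≤ a, so B ≤ A and the acute solution is unique)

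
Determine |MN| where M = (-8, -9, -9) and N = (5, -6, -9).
d = √[(13)² + (3)² + (0)²] = √178 = 13.34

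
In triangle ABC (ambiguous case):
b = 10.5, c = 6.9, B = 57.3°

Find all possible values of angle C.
sin(C)/c = sin(B)/b  →  sin(C) = c·sin(B)/b = 6.9·sin(57.3°)/10.5 = 0.552993
C₁ = arcsin(0.552993) = 33.57°,  C₂ = 180° - C₁ = 146.43°
Check C₂: A = 180° - 57.3° - 146.43° = -23.73° ≤ 0, rejected
C = 33.57° (one solution)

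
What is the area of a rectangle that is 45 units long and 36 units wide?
Area = length * width
Area = 45 * 36
Area = 1620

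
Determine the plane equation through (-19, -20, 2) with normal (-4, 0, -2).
d = n·P = (-4)(-19) + (0)(-20) + (-2)(2) = 72
Plane: -4x - 2z = 72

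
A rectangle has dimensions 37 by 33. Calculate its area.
Area = length * width
Area = 37 * 33
Area = 1221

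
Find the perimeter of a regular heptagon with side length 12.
Perimeter = number of sides * side length
Perimeter = 7 * 12
Perimeter = 84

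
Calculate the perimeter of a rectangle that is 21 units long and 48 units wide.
Perimeter = 2 * (length + width)
Perimeter = 2 * (21 + 48)
Perimeter = 2 * 69
Perimeter = 138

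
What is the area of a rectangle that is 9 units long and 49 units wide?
Area = length * width
Area = 9 * 49
Area = 441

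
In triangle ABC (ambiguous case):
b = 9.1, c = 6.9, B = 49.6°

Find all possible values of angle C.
sin(C)/c = sin(B)/b  →  sin(C) = c·sin(B)/b = 6.9·sin(49.6°)/9.1 = 0.577430
C₁ = arcsin(0.577430) = 35.27°,  C₂ = 180° - C₁ = 144.73°
Check C₂: A = 180° - 49.6° - 144.73° = -14.33° ≤ 0, rejected
C = 35.27° (one solution)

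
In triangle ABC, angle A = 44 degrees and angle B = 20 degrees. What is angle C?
Sum of angles in a triangle = 180 degrees
Third angle = 180 - 44 - 20
Third angle = 116 degrees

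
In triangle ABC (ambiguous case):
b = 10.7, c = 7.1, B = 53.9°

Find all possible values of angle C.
sin(C)/c = sin(B)/b  →  sin(C) = c·sin(B)/b = 7.1·sin(53.9°)/10.7 = 0.536143
C₁ = arcsin(0.536143) = 32.42°,  C₂ = 180° - C₁ = 147.58°
Check C₂: A = 180° - 53.9° - 147.58° = -21.48° ≤ 0, rejected
C = 32.42° (one solution)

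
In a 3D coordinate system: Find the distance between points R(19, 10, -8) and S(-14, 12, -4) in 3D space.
d = √[(-33)² + (2)² + (4)²] = √1109 = 33.3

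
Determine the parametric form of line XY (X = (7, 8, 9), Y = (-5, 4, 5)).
Direction vector d = Y - X = (-12, -4, -4)
x = 7 - 12t, y = 8 - 4t, z = 9 - 4t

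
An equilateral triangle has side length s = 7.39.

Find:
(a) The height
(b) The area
(a) Height h = s·√3/2 = 7.39·√3/2 = 6.4
(b) Area = (√3/4)·s² = (√3/4)·7.39² = (√3/4)·54.6121 = 23.65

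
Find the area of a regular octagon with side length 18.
For a regular 8-gon with side length s = 18:
Apothem a = s / (2*tan(pi/8)) = 18 / (2*tan(pi/8)) ≈ 21.7279
Perimeter P = 8 * 18 = 144
Area = (1/2) * P * a = (1/2) * 144 * 21.7279 = 1564.41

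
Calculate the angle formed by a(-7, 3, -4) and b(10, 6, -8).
a·b = -20, |a|² = 74, |b|² = 200
cos θ = -20/√14800 ≈ -0.1644
θ ≈ 99.46°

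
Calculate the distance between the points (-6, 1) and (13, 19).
Using the distance formula: d = sqrt((x₂-x₁)² + (y₂-y₁)²)
dx = 13 - (-6) = 19
dy = 19 - 1 = 18
d = sqrt(19² + 18²) = sqrt(361 + 324) = sqrt(685) = 26.17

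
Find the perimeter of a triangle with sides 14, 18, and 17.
Perimeter = sum of all sides
Perimeter = 14 + 18 + 17
Perimeter = 49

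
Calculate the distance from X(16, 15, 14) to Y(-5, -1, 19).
d = √[(-21)² + (-16)² + (5)²] = √722 = 26.87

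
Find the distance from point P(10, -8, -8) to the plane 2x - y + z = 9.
d = |2(10) + (-1)(-8) + 1(-8) - (9)| / √(2² + (-1)² + 1²) = 11/√6 = 4.491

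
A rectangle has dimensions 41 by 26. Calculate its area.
Area = length * width
Area = 41 * 26
Area = 1066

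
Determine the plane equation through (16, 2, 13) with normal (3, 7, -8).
d = n·P = (3)(16) + (7)(2) + (-8)(13) = -42
Plane: 3x + 7y - 8z = -42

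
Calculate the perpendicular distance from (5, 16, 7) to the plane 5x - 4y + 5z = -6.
d = |5(5) + (-4)(16) + 5(7) - (-6)| / √(5² + (-4)² + 5²) = 2/√66 = 0.2462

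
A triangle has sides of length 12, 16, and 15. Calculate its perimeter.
Perimeter = sum of all sides
Perimeter = 12 + 16 + 15
Perimeter = 43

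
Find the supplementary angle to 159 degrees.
Supplementary angles sum to 180 degrees.
Other angle = 180 - 159
Other angle = 21 degrees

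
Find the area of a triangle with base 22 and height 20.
Area = (1/2) * base * height
Area = (1/2) * 22 * 20
Area = 220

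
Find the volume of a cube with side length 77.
Volume = s³
Volume = 77³
Volume = 456533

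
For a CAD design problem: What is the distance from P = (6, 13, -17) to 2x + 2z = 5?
d = |2(6) + 0(13) + 2(-17) - (5)| / √(2² + 0² + 2²) = 27/√8 = 9.546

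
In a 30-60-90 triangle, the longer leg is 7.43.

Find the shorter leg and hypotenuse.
In a 30-60-90 triangle, sides are in ratio 1 : √3 : 2.
Long leg = short leg·√3  →  short leg = 7.43/√3 = 4.29
Hypotenuse = 2·(short leg) = 2·7.43/√3 = 8.579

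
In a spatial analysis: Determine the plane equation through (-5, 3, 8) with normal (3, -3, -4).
d = n·P = (3)(-5) + (-3)(3) + (-4)(8) = -56
Plane: 3x - 3y - 4z = -56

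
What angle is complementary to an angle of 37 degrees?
Complementary angles sum to 90 degrees.
Other angle = 90 - 37
Other angle = 53 degrees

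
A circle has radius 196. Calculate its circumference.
Circumference = 2 * pi * r
Circumference = 2 * pi * 196
Circumference = 1231.50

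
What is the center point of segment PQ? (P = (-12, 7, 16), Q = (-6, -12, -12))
Midpoint = ((-12-6)/2, (7-12)/2, (16-12)/2) = (-9, -2.5, 2)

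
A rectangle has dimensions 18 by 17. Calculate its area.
Area = length * width
Area = 18 * 17
Area = 306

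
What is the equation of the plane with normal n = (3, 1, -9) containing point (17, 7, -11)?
d = n·P = (3)(17) + (1)(7) + (-9)(-11) = 157
Plane: 3x + y - 9z = 157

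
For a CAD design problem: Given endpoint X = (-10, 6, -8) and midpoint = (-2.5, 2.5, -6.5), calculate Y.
Y = (2×(-2.5) - (-10), 2×2.5 - 6, 2×(-6.5) - (-8)) = (5, -1, -5)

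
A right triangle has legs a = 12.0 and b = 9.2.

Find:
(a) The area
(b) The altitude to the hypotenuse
(a) Area = ½ab = ½·12.0·9.2 = 55.2
(b) Hypotenuse c = √(12.0² + 9.2²) = √228.64 = 15.1208
    Area = ½·c·h_c  →  h_c = 2·Area/c = 2·55.2/15.1208 = 7.301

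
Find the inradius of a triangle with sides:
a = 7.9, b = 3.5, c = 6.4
s = (a+b+c)/2 = (7.9+3.5+6.4)/2 = 8.9
Area = √(s(s-a)(s-b)(s-c)) = √(8.9·1·5.4·2.5) = 10.9613
r = Area/s = 10.9613/8.9 = 1.232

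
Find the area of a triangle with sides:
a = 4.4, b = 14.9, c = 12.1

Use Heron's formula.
s = (a+b+c)/2 = (4.4+14.9+12.1)/2 = 15.7
A = √(s(s-a)(s-b)(s-c)) = √(15.7·11.3·0.8·3.6)
A = √510.941 = 22.6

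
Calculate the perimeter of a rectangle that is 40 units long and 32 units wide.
Perimeter = 2 * (length + width)
Perimeter = 2 * (40 + 32)
Perimeter = 2 * 72
Perimeter = 144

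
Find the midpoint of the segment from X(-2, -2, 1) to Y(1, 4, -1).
Midpoint = ((-2+1)/2, (-2+4)/2, (1-1)/2) = (-0.5, 1, 0)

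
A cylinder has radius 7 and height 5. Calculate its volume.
Volume = pi * r² * h
Volume = pi * 7² * 5
Volume = pi * 49 * 5
Volume = pi * 245
Volume = 769.69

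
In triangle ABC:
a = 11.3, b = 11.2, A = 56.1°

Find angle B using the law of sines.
sin(B)/b = sin(A)/a
sin(B) = b·sin(A)/a = 11.2·sin(56.1°)/11.3 = 0.822667
B = arcsin(0.822667) = 55.35°  (b ≤ a, so B ≤ A and the acute solution is unique)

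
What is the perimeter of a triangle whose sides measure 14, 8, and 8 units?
Perimeter = sum of all sides
Perimeter = 14 + 8 + 8
Perimeter = 30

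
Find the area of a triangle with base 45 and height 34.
Area = (1/2) * base * height
Area = (1/2) * 45 * 34
Area = 765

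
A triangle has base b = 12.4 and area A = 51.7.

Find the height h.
A = ½bh  →  h = 2A/b
h = 2·51.7/12.4 = 8.339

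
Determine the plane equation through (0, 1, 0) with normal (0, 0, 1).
d = n·P = (0)(0) + (0)(1) + (1)(0) = 0
Plane: z = 0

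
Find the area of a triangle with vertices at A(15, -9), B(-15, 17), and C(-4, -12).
Using the coordinate formula: Area = (1/2)|x₁(y₂-y₃) + x₂(y₃-y₁) + x₃(y₁-y₂)|
Area = (1/2)|15(17-(-12)) + (-15)((-12)-(-9)) + (-4)((-9)-17)|
Area = (1/2)|15*29 + (-15)*(-3) + (-4)*(-26)|
Area = (1/2)|435 + 45 + 104|
Area = (1/2)*584 = 292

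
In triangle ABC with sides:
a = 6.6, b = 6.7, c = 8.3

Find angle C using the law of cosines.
cos(C) = (a² + b² - c²)/(2ab)
cos(C) = (6.6² + 6.7² - 8.3²)/(2·6.6·6.7) = 19.56/88.44 = 0.221167
C = arccos(0.221167) = 77.22°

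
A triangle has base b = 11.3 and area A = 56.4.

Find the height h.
A = ½bh  →  h = 2A/b
h = 2·56.4/11.3 = 9.982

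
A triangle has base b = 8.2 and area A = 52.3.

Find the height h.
A = ½bh  →  h = 2A/b
h = 2·52.3/8.2 = 12.76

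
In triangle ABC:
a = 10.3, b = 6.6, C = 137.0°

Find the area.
Using A = ½ab·sin(C):
A = ½·10.3·6.6·sin(137.0°) = ½·67.98·0.681998 = 23.18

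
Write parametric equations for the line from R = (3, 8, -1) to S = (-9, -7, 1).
Direction vector d = S - R = (-12, -15, 2)
x = 3 - 12t, y = 8 - 15t, z = -1 + 2t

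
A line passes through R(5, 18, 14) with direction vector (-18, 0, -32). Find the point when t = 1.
P(1) = (5 + (-18)(1), 18 + 0(1), 14 + (-32)(1)) = (-13, 18, -18)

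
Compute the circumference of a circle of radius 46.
Circumference = 2 * pi * r
Circumference = 2 * pi * 46
Circumference = 289.03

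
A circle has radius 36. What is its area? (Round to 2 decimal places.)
Area = pi * r²
Area = pi * 36²
Area = pi * 1296
Area = 4071.50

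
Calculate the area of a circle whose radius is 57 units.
Area = pi * r²
Area = pi * 57²
Area = pi * 3249
Area = 10207.03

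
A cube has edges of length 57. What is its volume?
Volume = s³
Volume = 57³
Volume = 185193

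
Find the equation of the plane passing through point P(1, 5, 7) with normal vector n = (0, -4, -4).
d = n·P = (0)(1) + (-4)(5) + (-4)(7) = -48
Plane: -4y - 4z = -48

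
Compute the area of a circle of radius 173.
Area = pi * r²
Area = pi * 173²
Area = pi * 29929
Area = 94024.73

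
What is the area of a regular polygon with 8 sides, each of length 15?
For a regular 8-gon with side length s = 15:
Apothem a = s / (2*tan(pi/8)) = 15 / (2*tan(pi/8)) ≈ 18.1066
Perimeter P = 8 * 15 = 120
Area = (1/2) * P * a = (1/2) * 120 * 18.1066 = 1086.40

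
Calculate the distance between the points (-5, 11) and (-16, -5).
Using the distance formula: d = sqrt((x₂-x₁)² + (y₂-y₁)²)
dx = (-16) - (-5) = -11
dy = (-5) - 11 = -16
d = sqrt((-11)² + (-16)²) = sqrt(121 + 256) = sqrt(377) = 19.42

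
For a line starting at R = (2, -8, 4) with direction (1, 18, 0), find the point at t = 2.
P(2) = (2 + 1(2), -8 + 18(2), 4 + 0(2)) = (4, 28, 4)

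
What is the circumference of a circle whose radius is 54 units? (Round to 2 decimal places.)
Circumference = 2 * pi * r
Circumference = 2 * pi * 54
Circumference = 339.29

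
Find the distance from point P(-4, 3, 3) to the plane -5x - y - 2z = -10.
d = |(-5)(-4) + (-1)(3) + (-2)(3) - (-10)| / √((-5)² + (-1)² + (-2)²) = 21/√30 = 3.834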